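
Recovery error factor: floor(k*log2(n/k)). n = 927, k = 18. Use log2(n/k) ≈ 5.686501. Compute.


log2(n/k) = log2(927/18) ≈ 5.686501.
k*log2(n/k) ≈ 18*5.686501 = 102.357018.
floor(102.357018) = 102.

102


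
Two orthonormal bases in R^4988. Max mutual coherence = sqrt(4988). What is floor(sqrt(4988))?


70^2 = 4900 <= 4988 < 5041 = 71^2, so 70 <= sqrt(4988) < 71.
floor(sqrt(4988)) = 70.

70


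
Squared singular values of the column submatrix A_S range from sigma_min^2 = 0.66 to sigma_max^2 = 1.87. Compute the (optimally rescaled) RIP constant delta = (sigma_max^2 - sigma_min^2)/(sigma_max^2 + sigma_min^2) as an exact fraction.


lambda_max - lambda_min = 1.87 - 0.66 = 1.21.
lambda_max + lambda_min = 1.87 + 0.66 = 2.53.
delta = 1.21/2.53 = 121/253 = 11/23.

11/23


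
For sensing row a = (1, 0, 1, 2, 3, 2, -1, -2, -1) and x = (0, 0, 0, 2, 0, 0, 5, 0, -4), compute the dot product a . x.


Non-zero terms: ['2*2', '-1*5', '-1*-4']
Products: [4, -5, 4]
y = sum = 3.

3


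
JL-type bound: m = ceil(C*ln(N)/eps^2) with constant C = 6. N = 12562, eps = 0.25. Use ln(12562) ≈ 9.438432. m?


ln(12562) ≈ 9.438432.
eps^2 = 0.25^2 = 0.0625.
C*ln(N)/eps^2 ≈ 6*9.438432/0.0625 ≈ 906.0895.
m = ceil(906.0895) = 907.

907


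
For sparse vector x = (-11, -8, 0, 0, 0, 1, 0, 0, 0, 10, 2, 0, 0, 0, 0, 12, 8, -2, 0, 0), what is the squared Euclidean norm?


Non-zero entries: [(0, -11), (1, -8), (5, 1), (9, 10), (10, 2), (15, 12), (16, 8), (17, -2)]
Squares: [121, 64, 1, 100, 4, 144, 64, 4]
||x||_2^2 = sum = 502.

502


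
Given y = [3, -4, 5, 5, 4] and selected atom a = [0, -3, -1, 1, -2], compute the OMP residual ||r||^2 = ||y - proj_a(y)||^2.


a^T a = 15.
a^T y = 4.
coeff = 4/15 = 4/15.
||r||^2 = 1349/15.

1349/15


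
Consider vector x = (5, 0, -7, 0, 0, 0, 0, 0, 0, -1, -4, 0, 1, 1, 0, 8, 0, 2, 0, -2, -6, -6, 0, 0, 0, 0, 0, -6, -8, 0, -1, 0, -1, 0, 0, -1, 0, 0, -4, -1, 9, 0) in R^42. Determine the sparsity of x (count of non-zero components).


Non-zero positions: [0, 2, 9, 10, 12, 13, 15, 17, 19, 20, 21, 27, 28, 30, 32, 35, 38, 39, 40].
Sparsity = 19.

19


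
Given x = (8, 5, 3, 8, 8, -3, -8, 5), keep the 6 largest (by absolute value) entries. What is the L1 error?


Sorted |x_i| descending: [8, 8, 8, 8, 5, 5, 3, 3]
Keep top 6: [8, 8, 8, 8, 5, 5]
Tail entries: [3, 3]
L1 error = sum of tail = 6.

6


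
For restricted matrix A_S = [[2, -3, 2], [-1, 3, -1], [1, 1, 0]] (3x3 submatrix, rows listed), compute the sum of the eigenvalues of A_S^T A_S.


Sum of eigenvalues of A_S^T A_S = trace(A_S^T A_S) = sum of squared column norms of A_S.
A_S^T A_S diagonal: [6, 19, 5].
trace = 6 + 19 + 5 = 30.

30


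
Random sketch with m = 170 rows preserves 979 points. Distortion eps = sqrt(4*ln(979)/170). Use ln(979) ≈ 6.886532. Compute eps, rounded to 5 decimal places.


ln(979) ≈ 6.886532.
4*ln(N)/m ≈ 4*6.886532/170 ≈ 0.16203605.
eps = sqrt(0.16203605) ≈ 0.402537 ≈ 0.40254.

0.40254


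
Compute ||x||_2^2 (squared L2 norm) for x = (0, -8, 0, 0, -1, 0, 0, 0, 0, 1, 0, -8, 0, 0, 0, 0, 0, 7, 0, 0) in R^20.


Non-zero entries: [(1, -8), (4, -1), (9, 1), (11, -8), (17, 7)]
Squares: [64, 1, 1, 64, 49]
||x||_2^2 = sum = 179.

179


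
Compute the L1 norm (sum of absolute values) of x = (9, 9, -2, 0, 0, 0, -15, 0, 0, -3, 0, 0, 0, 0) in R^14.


Non-zero entries: [(0, 9), (1, 9), (2, -2), (6, -15), (9, -3)]
Absolute values: [9, 9, 2, 15, 3]
||x||_1 = sum = 38.

38


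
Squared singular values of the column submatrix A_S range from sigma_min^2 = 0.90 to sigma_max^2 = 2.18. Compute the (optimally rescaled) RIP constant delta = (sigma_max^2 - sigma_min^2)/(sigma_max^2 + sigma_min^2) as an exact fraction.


lambda_max - lambda_min = 2.18 - 0.90 = 1.28.
lambda_max + lambda_min = 2.18 + 0.90 = 3.08.
delta = 1.28/3.08 = 128/308 = 32/77.

32/77


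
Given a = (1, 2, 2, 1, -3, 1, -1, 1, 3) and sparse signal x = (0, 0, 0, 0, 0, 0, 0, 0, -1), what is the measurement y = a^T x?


Non-zero terms: ['3*-1']
Products: [-3]
y = sum = -3.

-3


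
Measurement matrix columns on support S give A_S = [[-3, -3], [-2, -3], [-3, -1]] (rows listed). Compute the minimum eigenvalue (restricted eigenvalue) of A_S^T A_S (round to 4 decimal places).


A_S^T A_S = [[22, 18], [18, 19]].
trace = 41.
det = 94.
disc = trace^2 - 4*det = 1681 - 4*94 = 1305.
sqrt(1305) ≈ 36.124784.
lam_min = (41 - sqrt(1305))/2 ≈ (41 - 36.124784)/2 = 2.437608 ≈ 2.4376.

2.4376


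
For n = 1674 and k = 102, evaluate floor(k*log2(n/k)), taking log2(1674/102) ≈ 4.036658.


log2(n/k) = log2(1674/102) ≈ 4.036658.
k*log2(n/k) ≈ 102*4.036658 = 411.739116.
floor(411.739116) = 411.

411


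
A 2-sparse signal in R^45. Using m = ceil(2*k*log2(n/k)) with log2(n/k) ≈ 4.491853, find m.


log2(n/k) = log2(45/2) ≈ 4.491853.
2*k*log2(n/k) ≈ 2*2*4.491853 = 17.967412.
m = ceil(17.967412) = 18.

18


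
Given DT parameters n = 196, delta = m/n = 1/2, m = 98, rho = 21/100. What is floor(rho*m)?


m = 1/2*196 = 98.
rho = 21/100.
rho*m = 21/100*98 = 20.58.
k = floor(20.58) = 20.

20


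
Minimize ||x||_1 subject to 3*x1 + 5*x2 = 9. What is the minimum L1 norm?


Axis intercepts:
  x1 = 3, x2 = 0: L1 = 3
  x1 = 0, x2 = 9/5: L1 = 9/5
x* = (0, 9/5)
||x*||_1 = 9/5.

9/5


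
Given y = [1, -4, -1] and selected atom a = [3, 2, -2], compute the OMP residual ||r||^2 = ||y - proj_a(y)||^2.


a^T a = 17.
a^T y = -3.
coeff = -3/17 = -3/17.
||r||^2 = 297/17.

297/17


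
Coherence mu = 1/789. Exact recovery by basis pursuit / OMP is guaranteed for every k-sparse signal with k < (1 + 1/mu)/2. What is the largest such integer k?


1/mu = 789.
1 + 1/mu = 790.
(1 + 1/mu)/2 = 395 is an integer and the inequality is strict, so k_max = 395 - 1 = 394.

394


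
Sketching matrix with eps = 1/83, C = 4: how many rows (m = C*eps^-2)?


1/eps = 83.
(1/eps)^2 = 6889.
m = 4*6889 = 27556.

27556


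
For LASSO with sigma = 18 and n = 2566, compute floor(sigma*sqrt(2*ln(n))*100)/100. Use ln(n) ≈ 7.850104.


ln(2566) ≈ 7.850104.
2*ln(n) ≈ 15.700208.
sqrt(2*ln(n)) ≈ sqrt(15.700208) ≈ 3.962349.
lambda ≈ 18*3.962349 = 71.322282.
floor(lambda*100)/100 = 71.32.

71.32


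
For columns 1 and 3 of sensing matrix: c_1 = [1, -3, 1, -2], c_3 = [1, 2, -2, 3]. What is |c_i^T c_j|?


Inner product: 1*1 + -3*2 + 1*-2 + -2*3
Products: [1, -6, -2, -6]
Sum = -13.
|dot| = 13.

13


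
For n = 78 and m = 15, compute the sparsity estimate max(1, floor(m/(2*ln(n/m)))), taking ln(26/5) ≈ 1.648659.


n/m = 78/15 = 26/5.
ln(n/m) ≈ 1.648659.
2*ln(n/m) ≈ 3.297318.
m/(2*ln(n/m)) ≈ 15/3.297318 ≈ 4.5492.
floor = 4.
k_max = max(1, 4) = 4.

4


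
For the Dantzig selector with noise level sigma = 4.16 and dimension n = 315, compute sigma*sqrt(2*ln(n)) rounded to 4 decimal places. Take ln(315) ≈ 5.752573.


ln(315) ≈ 5.752573.
2*ln(n) ≈ 11.505146.
sqrt(2*ln(n)) ≈ sqrt(11.505146) ≈ 3.391924.
threshold ≈ 4.16*3.391924 = 14.11040384 ≈ 14.1104.

14.1104


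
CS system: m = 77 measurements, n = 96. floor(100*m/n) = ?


100*m/n = 100*77/96 ≈ 80.2083.
floor = 80.

80


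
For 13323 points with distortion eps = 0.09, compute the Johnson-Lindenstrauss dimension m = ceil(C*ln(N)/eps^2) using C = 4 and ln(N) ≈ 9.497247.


ln(13323) ≈ 9.497247.
eps^2 = 0.09^2 = 0.0081.
C*ln(N)/eps^2 ≈ 4*9.497247/0.0081 ≈ 4689.9985.
m = ceil(4689.9985) = 4690.

4690


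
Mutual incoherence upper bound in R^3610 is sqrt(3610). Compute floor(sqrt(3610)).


60^2 = 3600 <= 3610 < 3721 = 61^2, so 60 <= sqrt(3610) < 61.
floor(sqrt(3610)) = 60.

60


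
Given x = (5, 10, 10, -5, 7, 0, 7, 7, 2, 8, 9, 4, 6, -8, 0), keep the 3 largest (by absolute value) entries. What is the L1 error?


Sorted |x_i| descending: [10, 10, 9, 8, 8, 7, 7, 7, 6, 5, 5, 4, 2, 0, 0]
Keep top 3: [10, 10, 9]
Tail entries: [8, 8, 7, 7, 7, 6, 5, 5, 4, 2, 0, 0]
L1 error = sum of tail = 59.

59


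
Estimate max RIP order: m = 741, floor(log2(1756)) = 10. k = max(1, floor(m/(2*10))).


floor(log2(1756)) = 10.
2*10 = 20.
m/(2*floor(log2(n))) = 741/20 ≈ 37.05.
floor = 37.
k = max(1, 37) = 37.

37


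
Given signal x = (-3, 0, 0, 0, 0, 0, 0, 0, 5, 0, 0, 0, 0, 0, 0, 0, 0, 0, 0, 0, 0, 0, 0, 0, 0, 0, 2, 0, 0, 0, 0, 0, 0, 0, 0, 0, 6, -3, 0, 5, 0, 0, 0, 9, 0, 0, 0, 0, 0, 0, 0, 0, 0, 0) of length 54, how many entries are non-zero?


Non-zero positions: [0, 8, 26, 36, 37, 39, 43].
Sparsity = 7.

7


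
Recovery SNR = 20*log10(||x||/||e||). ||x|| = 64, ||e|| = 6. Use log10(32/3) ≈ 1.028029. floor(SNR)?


||x||/||e|| = 64/6 = 32/3.
log10(32/3) ≈ 1.028029.
20*log10(||x||/||e||) ≈ 20*1.028029 = 20.56058.
floor(20.56058) = 20.

20


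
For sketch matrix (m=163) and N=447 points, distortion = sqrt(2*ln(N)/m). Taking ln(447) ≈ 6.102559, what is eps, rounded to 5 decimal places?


ln(447) ≈ 6.102559.
2*ln(N)/m ≈ 2*6.102559/163 ≈ 0.07487802.
eps = sqrt(0.07487802) ≈ 0.2736385 ≈ 0.27364.

0.27364


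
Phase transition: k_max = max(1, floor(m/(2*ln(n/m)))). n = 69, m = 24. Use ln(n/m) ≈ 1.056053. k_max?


n/m = 69/24 = 23/8.
ln(n/m) ≈ 1.056053.
2*ln(n/m) ≈ 2.112106.
m/(2*ln(n/m)) ≈ 24/2.112106 ≈ 11.3631.
floor = 11.
k_max = max(1, 11) = 11.

11


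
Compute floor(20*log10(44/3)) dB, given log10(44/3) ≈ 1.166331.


||x||/||e|| = 44/3.
log10(44/3) ≈ 1.166331.
20*log10(||x||/||e||) ≈ 20*1.166331 = 23.32662.
floor(23.32662) = 23.

23


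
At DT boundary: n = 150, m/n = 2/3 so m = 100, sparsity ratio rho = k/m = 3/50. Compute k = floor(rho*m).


m = 2/3*150 = 100.
rho = 3/50.
rho*m = 3/50*100 = 6.
k = floor(6) = 6.

6


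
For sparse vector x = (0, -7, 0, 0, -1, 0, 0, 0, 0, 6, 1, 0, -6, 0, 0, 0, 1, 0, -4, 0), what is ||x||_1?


Non-zero entries: [(1, -7), (4, -1), (9, 6), (10, 1), (12, -6), (16, 1), (18, -4)]
Absolute values: [7, 1, 6, 1, 6, 1, 4]
||x||_1 = sum = 26.

26


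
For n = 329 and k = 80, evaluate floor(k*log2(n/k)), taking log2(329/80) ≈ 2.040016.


log2(n/k) = log2(329/80) ≈ 2.040016.
k*log2(n/k) ≈ 80*2.040016 = 163.20128.
floor(163.20128) = 163.

163


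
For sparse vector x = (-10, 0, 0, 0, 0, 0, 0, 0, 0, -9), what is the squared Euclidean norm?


Non-zero entries: [(0, -10), (9, -9)]
Squares: [100, 81]
||x||_2^2 = sum = 181.

181


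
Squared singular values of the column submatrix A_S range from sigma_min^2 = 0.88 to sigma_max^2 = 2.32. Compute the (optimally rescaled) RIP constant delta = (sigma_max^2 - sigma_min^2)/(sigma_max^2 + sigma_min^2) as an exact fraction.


lambda_max - lambda_min = 2.32 - 0.88 = 1.44.
lambda_max + lambda_min = 2.32 + 0.88 = 3.20.
delta = 1.44/3.20 = 144/320 = 9/20.

9/20


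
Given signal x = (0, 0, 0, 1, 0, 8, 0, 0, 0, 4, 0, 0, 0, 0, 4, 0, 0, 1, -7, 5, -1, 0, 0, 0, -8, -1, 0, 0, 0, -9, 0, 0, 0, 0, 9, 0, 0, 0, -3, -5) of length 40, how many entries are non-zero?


Non-zero positions: [3, 5, 9, 14, 17, 18, 19, 20, 24, 25, 29, 34, 38, 39].
Sparsity = 14.

14


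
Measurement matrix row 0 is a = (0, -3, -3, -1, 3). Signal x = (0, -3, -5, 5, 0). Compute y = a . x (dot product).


Non-zero terms: ['-3*-3', '-3*-5', '-1*5']
Products: [9, 15, -5]
y = sum = 19.

19


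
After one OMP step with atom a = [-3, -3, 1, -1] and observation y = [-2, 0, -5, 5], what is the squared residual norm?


a^T a = 20.
a^T y = -4.
coeff = -4/20 = -1/5.
||r||^2 = 266/5.

266/5


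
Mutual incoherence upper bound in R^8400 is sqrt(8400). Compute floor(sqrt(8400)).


91^2 = 8281 <= 8400 < 8464 = 92^2, so 91 <= sqrt(8400) < 92.
floor(sqrt(8400)) = 91.

91


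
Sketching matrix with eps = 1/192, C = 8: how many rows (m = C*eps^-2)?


1/eps = 192.
(1/eps)^2 = 36864.
m = 8*36864 = 294912.

294912


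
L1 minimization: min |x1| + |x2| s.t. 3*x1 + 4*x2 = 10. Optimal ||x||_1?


Axis intercepts:
  x1 = 10/3, x2 = 0: L1 = 10/3
  x1 = 0, x2 = 5/2: L1 = 5/2
x* = (0, 5/2)
||x*||_1 = 5/2.

5/2


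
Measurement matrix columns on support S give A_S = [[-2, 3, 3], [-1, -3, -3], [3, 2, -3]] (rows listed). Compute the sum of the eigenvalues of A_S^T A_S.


Sum of eigenvalues of A_S^T A_S = trace(A_S^T A_S) = sum of squared column norms of A_S.
A_S^T A_S diagonal: [14, 22, 27].
trace = 14 + 22 + 27 = 63.

63


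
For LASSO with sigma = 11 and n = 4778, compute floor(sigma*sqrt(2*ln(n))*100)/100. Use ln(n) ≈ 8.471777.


ln(4778) ≈ 8.471777.
2*ln(n) ≈ 16.943554.
sqrt(2*ln(n)) ≈ sqrt(16.943554) ≈ 4.116255.
lambda ≈ 11*4.116255 = 45.278805.
floor(lambda*100)/100 = 45.27.

45.27


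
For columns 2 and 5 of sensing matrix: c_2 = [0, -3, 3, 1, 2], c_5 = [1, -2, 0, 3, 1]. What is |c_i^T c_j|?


Inner product: 0*1 + -3*-2 + 3*0 + 1*3 + 2*1
Products: [0, 6, 0, 3, 2]
Sum = 11.
|dot| = 11.

11


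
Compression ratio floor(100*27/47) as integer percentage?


100*m/n = 100*27/47 ≈ 57.4468.
floor = 57.

57


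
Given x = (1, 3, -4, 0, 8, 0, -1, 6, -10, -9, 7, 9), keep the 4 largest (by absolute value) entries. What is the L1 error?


Sorted |x_i| descending: [10, 9, 9, 8, 7, 6, 4, 3, 1, 1, 0, 0]
Keep top 4: [10, 9, 9, 8]
Tail entries: [7, 6, 4, 3, 1, 1, 0, 0]
L1 error = sum of tail = 22.

22


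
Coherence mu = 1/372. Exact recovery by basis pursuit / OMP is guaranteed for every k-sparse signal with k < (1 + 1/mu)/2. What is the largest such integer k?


1/mu = 372.
1 + 1/mu = 373.
(1 + 1/mu)/2 = 186.5 is not an integer, so k_max = floor(186.5) = 186.

186


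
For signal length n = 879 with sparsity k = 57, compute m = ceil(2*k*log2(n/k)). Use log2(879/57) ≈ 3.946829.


log2(n/k) = log2(879/57) ≈ 3.946829.
2*k*log2(n/k) ≈ 2*57*3.946829 = 449.938506.
m = ceil(449.938506) = 450.

450


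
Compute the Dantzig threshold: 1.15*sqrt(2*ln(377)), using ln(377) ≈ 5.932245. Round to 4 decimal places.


ln(377) ≈ 5.932245.
2*ln(n) ≈ 11.86449.
sqrt(2*ln(n)) ≈ sqrt(11.86449) ≈ 3.444487.
threshold ≈ 1.15*3.444487 = 3.96116005 ≈ 3.9612.

3.9612


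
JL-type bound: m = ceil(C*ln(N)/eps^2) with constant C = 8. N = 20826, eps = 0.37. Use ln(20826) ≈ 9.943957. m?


ln(20826) ≈ 9.943957.
eps^2 = 0.37^2 = 0.1369.
C*ln(N)/eps^2 ≈ 8*9.943957/0.1369 ≈ 581.0932.
m = ceil(581.0932) = 582.

582


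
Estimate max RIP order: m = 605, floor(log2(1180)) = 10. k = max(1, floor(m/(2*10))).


floor(log2(1180)) = 10.
2*10 = 20.
m/(2*floor(log2(n))) = 605/20 ≈ 30.25.
floor = 30.
k = max(1, 30) = 30.

30


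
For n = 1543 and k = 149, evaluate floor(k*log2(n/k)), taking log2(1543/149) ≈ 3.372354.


log2(n/k) = log2(1543/149) ≈ 3.372354.
k*log2(n/k) ≈ 149*3.372354 = 502.480746.
floor(502.480746) = 502.

502


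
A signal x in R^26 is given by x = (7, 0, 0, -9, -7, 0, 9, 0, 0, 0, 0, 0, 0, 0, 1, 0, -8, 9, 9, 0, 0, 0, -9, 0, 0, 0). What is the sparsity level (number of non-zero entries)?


Non-zero positions: [0, 3, 4, 6, 14, 16, 17, 18, 22].
Sparsity = 9.

9


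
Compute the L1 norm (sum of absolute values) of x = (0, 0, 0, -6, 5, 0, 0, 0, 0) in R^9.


Non-zero entries: [(3, -6), (4, 5)]
Absolute values: [6, 5]
||x||_1 = sum = 11.

11


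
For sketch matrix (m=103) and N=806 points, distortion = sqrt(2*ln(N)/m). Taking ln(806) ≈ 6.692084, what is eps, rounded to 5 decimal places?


ln(806) ≈ 6.692084.
2*ln(N)/m ≈ 2*6.692084/103 ≈ 0.12994338.
eps = sqrt(0.12994338) ≈ 0.3604766 ≈ 0.36048.

0.36048


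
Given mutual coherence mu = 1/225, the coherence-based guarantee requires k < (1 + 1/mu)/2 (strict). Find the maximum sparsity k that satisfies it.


1/mu = 225.
1 + 1/mu = 226.
(1 + 1/mu)/2 = 113 is an integer and the inequality is strict, so k_max = 113 - 1 = 112.

112


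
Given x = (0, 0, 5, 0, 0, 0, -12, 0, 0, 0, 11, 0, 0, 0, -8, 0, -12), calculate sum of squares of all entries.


Non-zero entries: [(2, 5), (6, -12), (10, 11), (14, -8), (16, -12)]
Squares: [25, 144, 121, 64, 144]
||x||_2^2 = sum = 498.

498


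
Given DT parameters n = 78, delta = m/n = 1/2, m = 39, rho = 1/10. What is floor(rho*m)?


m = 1/2*78 = 39.
rho = 1/10.
rho*m = 1/10*39 = 3.9.
k = floor(3.9) = 3.

3


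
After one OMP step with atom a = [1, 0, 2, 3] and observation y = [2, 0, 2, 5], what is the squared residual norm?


a^T a = 14.
a^T y = 21.
coeff = 21/14 = 3/2.
||r||^2 = 3/2.

3/2


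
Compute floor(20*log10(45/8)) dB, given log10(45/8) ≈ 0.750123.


||x||/||e|| = 45/8.
log10(45/8) ≈ 0.750123.
20*log10(||x||/||e||) ≈ 20*0.750123 = 15.00246.
floor(15.00246) = 15.

15


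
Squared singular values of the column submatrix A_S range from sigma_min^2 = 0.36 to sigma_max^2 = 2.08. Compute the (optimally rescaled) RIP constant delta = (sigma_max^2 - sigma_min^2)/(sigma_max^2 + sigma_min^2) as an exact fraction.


lambda_max - lambda_min = 2.08 - 0.36 = 1.72.
lambda_max + lambda_min = 2.08 + 0.36 = 2.44.
delta = 1.72/2.44 = 172/244 = 43/61.

43/61


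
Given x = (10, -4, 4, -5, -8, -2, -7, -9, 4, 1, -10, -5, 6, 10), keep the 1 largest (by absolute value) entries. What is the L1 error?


Sorted |x_i| descending: [10, 10, 10, 9, 8, 7, 6, 5, 5, 4, 4, 4, 2, 1]
Keep top 1: [10]
Tail entries: [10, 10, 9, 8, 7, 6, 5, 5, 4, 4, 4, 2, 1]
L1 error = sum of tail = 75.

75


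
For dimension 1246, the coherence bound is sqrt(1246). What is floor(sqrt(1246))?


35^2 = 1225 <= 1246 < 1296 = 36^2, so 35 <= sqrt(1246) < 36.
floor(sqrt(1246)) = 35.

35


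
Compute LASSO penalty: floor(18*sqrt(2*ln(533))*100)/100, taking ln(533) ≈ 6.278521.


ln(533) ≈ 6.278521.
2*ln(n) ≈ 12.557042.
sqrt(2*ln(n)) ≈ sqrt(12.557042) ≈ 3.543592.
lambda ≈ 18*3.543592 = 63.784656.
floor(lambda*100)/100 = 63.78.

63.78


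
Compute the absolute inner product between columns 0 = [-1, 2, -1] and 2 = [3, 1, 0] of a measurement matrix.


Inner product: -1*3 + 2*1 + -1*0
Products: [-3, 2, 0]
Sum = -1.
|dot| = 1.

1


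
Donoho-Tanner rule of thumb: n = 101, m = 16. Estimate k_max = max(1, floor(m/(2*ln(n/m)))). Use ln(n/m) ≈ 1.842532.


n/m = 101/16.
ln(n/m) ≈ 1.842532.
2*ln(n/m) ≈ 3.685064.
m/(2*ln(n/m)) ≈ 16/3.685064 ≈ 4.3419.
floor = 4.
k_max = max(1, 4) = 4.

4


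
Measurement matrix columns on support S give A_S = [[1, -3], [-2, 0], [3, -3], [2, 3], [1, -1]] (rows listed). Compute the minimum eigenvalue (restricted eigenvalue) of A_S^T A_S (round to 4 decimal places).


A_S^T A_S = [[19, -7], [-7, 28]].
trace = 47.
det = 483.
disc = trace^2 - 4*det = 2209 - 4*483 = 277.
sqrt(277) ≈ 16.643317.
lam_min = (47 - sqrt(277))/2 ≈ (47 - 16.643317)/2 = 15.1783415 ≈ 15.1783.

15.1783


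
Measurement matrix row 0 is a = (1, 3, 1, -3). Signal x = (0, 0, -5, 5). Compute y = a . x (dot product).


Non-zero terms: ['1*-5', '-3*5']
Products: [-5, -15]
y = sum = -20.

-20


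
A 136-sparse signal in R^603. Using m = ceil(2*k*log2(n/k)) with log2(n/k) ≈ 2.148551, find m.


log2(n/k) = log2(603/136) ≈ 2.148551.
2*k*log2(n/k) ≈ 2*136*2.148551 = 584.405872.
m = ceil(584.405872) = 585.

585


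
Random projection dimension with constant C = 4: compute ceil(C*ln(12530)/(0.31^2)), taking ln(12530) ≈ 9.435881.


ln(12530) ≈ 9.435881.
eps^2 = 0.31^2 = 0.0961.
C*ln(N)/eps^2 ≈ 4*9.435881/0.0961 ≈ 392.7526.
m = ceil(392.7526) = 393.

393


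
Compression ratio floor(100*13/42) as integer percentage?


100*m/n = 100*13/42 ≈ 30.9524.
floor = 30.

30


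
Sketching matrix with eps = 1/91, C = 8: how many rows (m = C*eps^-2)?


1/eps = 91.
(1/eps)^2 = 8281.
m = 8*8281 = 66248.

66248


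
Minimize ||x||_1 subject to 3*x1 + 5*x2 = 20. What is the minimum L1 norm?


Axis intercepts:
  x1 = 20/3, x2 = 0: L1 = 20/3
  x1 = 0, x2 = 4: L1 = 4
x* = (0, 4)
||x*||_1 = 4.

4


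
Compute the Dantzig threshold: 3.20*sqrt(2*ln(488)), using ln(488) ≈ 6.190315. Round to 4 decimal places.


ln(488) ≈ 6.190315.
2*ln(n) ≈ 12.38063.
sqrt(2*ln(n)) ≈ sqrt(12.38063) ≈ 3.518612.
threshold ≈ 3.20*3.518612 = 11.2595584 ≈ 11.2596.

11.2596


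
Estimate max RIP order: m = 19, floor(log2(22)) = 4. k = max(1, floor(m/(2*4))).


floor(log2(22)) = 4.
2*4 = 8.
m/(2*floor(log2(n))) = 19/8 ≈ 2.375.
floor = 2.
k = max(1, 2) = 2.

2


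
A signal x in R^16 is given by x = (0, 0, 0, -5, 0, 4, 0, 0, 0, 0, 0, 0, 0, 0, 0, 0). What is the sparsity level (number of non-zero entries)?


Non-zero positions: [3, 5].
Sparsity = 2.

2


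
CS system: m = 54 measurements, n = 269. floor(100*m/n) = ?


100*m/n = 100*54/269 ≈ 20.0743.
floor = 20.

20


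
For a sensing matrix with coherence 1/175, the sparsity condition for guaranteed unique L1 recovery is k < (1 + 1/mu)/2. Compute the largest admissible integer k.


1/mu = 175.
1 + 1/mu = 176.
(1 + 1/mu)/2 = 88 is an integer and the inequality is strict, so k_max = 88 - 1 = 87.

87


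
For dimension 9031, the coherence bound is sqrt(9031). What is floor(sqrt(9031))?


95^2 = 9025 <= 9031 < 9216 = 96^2, so 95 <= sqrt(9031) < 96.
floor(sqrt(9031)) = 95.

95


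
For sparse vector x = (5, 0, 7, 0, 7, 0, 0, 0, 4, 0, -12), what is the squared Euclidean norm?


Non-zero entries: [(0, 5), (2, 7), (4, 7), (8, 4), (10, -12)]
Squares: [25, 49, 49, 16, 144]
||x||_2^2 = sum = 283.

283


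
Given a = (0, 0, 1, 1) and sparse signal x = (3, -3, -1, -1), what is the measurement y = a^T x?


Non-zero terms: ['0*3', '0*-3', '1*-1', '1*-1']
Products: [0, 0, -1, -1]
y = sum = -2.

-2


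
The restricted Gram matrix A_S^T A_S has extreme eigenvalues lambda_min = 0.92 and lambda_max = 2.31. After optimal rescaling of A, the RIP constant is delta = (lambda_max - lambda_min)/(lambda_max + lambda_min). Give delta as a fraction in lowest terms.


lambda_max - lambda_min = 2.31 - 0.92 = 1.39.
lambda_max + lambda_min = 2.31 + 0.92 = 3.23.
delta = 1.39/3.23 = 139/323.

139/323


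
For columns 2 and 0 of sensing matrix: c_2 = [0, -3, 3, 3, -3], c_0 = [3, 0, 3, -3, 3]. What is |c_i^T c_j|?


Inner product: 0*3 + -3*0 + 3*3 + 3*-3 + -3*3
Products: [0, 0, 9, -9, -9]
Sum = -9.
|dot| = 9.

9


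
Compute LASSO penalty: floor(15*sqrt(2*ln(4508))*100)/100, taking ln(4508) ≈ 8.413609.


ln(4508) ≈ 8.413609.
2*ln(n) ≈ 16.827218.
sqrt(2*ln(n)) ≈ sqrt(16.827218) ≈ 4.102099.
lambda ≈ 15*4.102099 = 61.531485.
floor(lambda*100)/100 = 61.53.

61.53


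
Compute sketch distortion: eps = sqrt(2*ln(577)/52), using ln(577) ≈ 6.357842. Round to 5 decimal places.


ln(577) ≈ 6.357842.
2*ln(N)/m ≈ 2*6.357842/52 ≈ 0.24453238.
eps = sqrt(0.24453238) ≈ 0.4945022 ≈ 0.49450.

0.49450


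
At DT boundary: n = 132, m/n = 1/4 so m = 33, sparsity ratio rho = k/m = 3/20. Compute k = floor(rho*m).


m = 1/4*132 = 33.
rho = 3/20.
rho*m = 3/20*33 = 4.95.
k = floor(4.95) = 4.

4


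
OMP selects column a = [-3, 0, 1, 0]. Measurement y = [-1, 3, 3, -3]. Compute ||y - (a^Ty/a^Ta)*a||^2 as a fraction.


a^T a = 10.
a^T y = 6.
coeff = 6/10 = 3/5.
||r||^2 = 122/5.

122/5


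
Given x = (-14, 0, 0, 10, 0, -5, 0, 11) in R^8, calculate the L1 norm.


Non-zero entries: [(0, -14), (3, 10), (5, -5), (7, 11)]
Absolute values: [14, 10, 5, 11]
||x||_1 = sum = 40.

40


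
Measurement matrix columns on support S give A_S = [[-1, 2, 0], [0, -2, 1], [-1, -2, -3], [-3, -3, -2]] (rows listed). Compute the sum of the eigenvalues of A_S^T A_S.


Sum of eigenvalues of A_S^T A_S = trace(A_S^T A_S) = sum of squared column norms of A_S.
A_S^T A_S diagonal: [11, 21, 14].
trace = 11 + 21 + 14 = 46.

46


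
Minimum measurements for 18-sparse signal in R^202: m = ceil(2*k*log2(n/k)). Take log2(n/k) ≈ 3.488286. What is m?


log2(n/k) = log2(202/18) ≈ 3.488286.
2*k*log2(n/k) ≈ 2*18*3.488286 = 125.578296.
m = ceil(125.578296) = 126.

126


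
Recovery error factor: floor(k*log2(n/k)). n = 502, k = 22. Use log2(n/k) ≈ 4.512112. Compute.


log2(n/k) = log2(502/22) ≈ 4.512112.
k*log2(n/k) ≈ 22*4.512112 = 99.266464.
floor(99.266464) = 99.

99


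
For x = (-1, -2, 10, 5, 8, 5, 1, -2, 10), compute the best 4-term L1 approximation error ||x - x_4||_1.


Sorted |x_i| descending: [10, 10, 8, 5, 5, 2, 2, 1, 1]
Keep top 4: [10, 10, 8, 5]
Tail entries: [5, 2, 2, 1, 1]
L1 error = sum of tail = 11.

11


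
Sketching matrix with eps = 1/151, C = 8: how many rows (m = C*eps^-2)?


1/eps = 151.
(1/eps)^2 = 22801.
m = 8*22801 = 182408.

182408


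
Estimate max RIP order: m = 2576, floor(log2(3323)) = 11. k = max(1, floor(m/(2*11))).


floor(log2(3323)) = 11.
2*11 = 22.
m/(2*floor(log2(n))) = 2576/22 ≈ 117.0909.
floor = 117.
k = max(1, 117) = 117.

117


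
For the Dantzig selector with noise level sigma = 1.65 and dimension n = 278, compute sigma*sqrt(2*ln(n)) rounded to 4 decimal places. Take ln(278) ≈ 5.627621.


ln(278) ≈ 5.627621.
2*ln(n) ≈ 11.255242.
sqrt(2*ln(n)) ≈ sqrt(11.255242) ≈ 3.354883.
threshold ≈ 1.65*3.354883 = 5.53555695 ≈ 5.5356.

5.5356


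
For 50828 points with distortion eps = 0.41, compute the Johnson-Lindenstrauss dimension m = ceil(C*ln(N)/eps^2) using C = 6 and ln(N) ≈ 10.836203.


ln(50828) ≈ 10.836203.
eps^2 = 0.41^2 = 0.1681.
C*ln(N)/eps^2 ≈ 6*10.836203/0.1681 ≈ 386.777.
m = ceil(386.777) = 387.

387


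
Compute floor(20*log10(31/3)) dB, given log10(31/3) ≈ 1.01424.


||x||/||e|| = 31/3.
log10(31/3) ≈ 1.01424.
20*log10(||x||/||e||) ≈ 20*1.01424 = 20.2848.
floor(20.2848) = 20.

20


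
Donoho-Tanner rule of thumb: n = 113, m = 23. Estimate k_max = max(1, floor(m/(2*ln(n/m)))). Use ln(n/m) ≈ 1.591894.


n/m = 113/23.
ln(n/m) ≈ 1.591894.
2*ln(n/m) ≈ 3.183788.
m/(2*ln(n/m)) ≈ 23/3.183788 ≈ 7.2241.
floor = 7.
k_max = max(1, 7) = 7.

7


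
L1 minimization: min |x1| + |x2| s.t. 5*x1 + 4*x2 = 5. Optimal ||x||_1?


Axis intercepts:
  x1 = 1, x2 = 0: L1 = 1
  x1 = 0, x2 = 5/4: L1 = 5/4
x* = (1, 0)
||x*||_1 = 1.

1


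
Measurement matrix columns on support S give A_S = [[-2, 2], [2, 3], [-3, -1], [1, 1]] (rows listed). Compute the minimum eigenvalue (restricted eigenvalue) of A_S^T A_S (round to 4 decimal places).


A_S^T A_S = [[18, 6], [6, 15]].
trace = 33.
det = 234.
disc = trace^2 - 4*det = 1089 - 4*234 = 153.
sqrt(153) ≈ 12.369317.
lam_min = (33 - sqrt(153))/2 ≈ (33 - 12.369317)/2 = 10.3153415 ≈ 10.3153.

10.3153


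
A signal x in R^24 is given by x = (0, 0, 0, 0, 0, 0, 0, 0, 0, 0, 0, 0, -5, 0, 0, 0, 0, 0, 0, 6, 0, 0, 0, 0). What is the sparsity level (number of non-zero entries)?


Non-zero positions: [12, 19].
Sparsity = 2.

2


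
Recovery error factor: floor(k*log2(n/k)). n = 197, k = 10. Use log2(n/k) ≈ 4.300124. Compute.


log2(n/k) = log2(197/10) ≈ 4.300124.
k*log2(n/k) ≈ 10*4.300124 = 43.00124.
floor(43.00124) = 43.

43


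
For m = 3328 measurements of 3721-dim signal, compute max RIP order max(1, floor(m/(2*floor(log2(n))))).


floor(log2(3721)) = 11.
2*11 = 22.
m/(2*floor(log2(n))) = 3328/22 ≈ 151.2727.
floor = 151.
k = max(1, 151) = 151.

151


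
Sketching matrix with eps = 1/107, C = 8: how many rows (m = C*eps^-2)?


1/eps = 107.
(1/eps)^2 = 11449.
m = 8*11449 = 91592.

91592


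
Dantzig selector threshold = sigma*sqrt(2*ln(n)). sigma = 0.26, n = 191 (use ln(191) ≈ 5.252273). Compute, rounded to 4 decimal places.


ln(191) ≈ 5.252273.
2*ln(n) ≈ 10.504546.
sqrt(2*ln(n)) ≈ sqrt(10.504546) ≈ 3.241072.
threshold ≈ 0.26*3.241072 = 0.84267872 ≈ 0.8427.

0.8427


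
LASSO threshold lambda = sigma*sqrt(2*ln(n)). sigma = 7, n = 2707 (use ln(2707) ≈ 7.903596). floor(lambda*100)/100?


ln(2707) ≈ 7.903596.
2*ln(n) ≈ 15.807192.
sqrt(2*ln(n)) ≈ sqrt(15.807192) ≈ 3.975826.
lambda ≈ 7*3.975826 = 27.830782.
floor(lambda*100)/100 = 27.83.

27.83


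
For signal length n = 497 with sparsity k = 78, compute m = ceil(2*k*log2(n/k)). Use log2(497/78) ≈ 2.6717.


log2(n/k) = log2(497/78) ≈ 2.6717.
2*k*log2(n/k) ≈ 2*78*2.6717 = 416.7852.
m = ceil(416.7852) = 417.

417


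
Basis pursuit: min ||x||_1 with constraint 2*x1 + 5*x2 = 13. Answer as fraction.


Axis intercepts:
  x1 = 13/2, x2 = 0: L1 = 13/2
  x1 = 0, x2 = 13/5: L1 = 13/5
x* = (0, 13/5)
||x*||_1 = 13/5.

13/5


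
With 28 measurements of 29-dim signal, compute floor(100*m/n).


100*m/n = 100*28/29 ≈ 96.5517.
floor = 96.

96


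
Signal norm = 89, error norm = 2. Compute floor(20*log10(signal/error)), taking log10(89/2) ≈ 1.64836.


||x||/||e|| = 89/2.
log10(89/2) ≈ 1.64836.
20*log10(||x||/||e||) ≈ 20*1.64836 = 32.9672.
floor(32.9672) = 32.

32


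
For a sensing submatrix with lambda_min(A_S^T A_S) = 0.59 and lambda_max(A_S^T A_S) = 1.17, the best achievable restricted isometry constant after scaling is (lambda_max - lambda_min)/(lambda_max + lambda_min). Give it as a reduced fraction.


lambda_max - lambda_min = 1.17 - 0.59 = 0.58.
lambda_max + lambda_min = 1.17 + 0.59 = 1.76.
delta = 0.58/1.76 = 58/176 = 29/88.

29/88


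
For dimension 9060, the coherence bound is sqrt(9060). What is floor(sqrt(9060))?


95^2 = 9025 <= 9060 < 9216 = 96^2, so 95 <= sqrt(9060) < 96.
floor(sqrt(9060)) = 95.

95


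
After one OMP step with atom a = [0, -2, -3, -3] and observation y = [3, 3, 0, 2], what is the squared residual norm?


a^T a = 22.
a^T y = -12.
coeff = -12/22 = -6/11.
||r||^2 = 170/11.

170/11


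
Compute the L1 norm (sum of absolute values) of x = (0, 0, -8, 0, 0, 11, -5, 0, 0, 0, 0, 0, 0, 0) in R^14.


Non-zero entries: [(2, -8), (5, 11), (6, -5)]
Absolute values: [8, 11, 5]
||x||_1 = sum = 24.

24


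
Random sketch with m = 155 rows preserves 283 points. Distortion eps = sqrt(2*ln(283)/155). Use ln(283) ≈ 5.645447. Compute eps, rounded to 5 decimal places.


ln(283) ≈ 5.645447.
2*ln(N)/m ≈ 2*5.645447/155 ≈ 0.07284448.
eps = sqrt(0.07284448) ≈ 0.2698972 ≈ 0.26990.

0.26990


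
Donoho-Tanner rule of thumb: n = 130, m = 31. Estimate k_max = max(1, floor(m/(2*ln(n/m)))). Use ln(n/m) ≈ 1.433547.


n/m = 130/31.
ln(n/m) ≈ 1.433547.
2*ln(n/m) ≈ 2.867094.
m/(2*ln(n/m)) ≈ 31/2.867094 ≈ 10.8123.
floor = 10.
k_max = max(1, 10) = 10.

10


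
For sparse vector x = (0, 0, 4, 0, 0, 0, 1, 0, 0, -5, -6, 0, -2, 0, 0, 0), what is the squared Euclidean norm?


Non-zero entries: [(2, 4), (6, 1), (9, -5), (10, -6), (12, -2)]
Squares: [16, 1, 25, 36, 4]
||x||_2^2 = sum = 82.

82


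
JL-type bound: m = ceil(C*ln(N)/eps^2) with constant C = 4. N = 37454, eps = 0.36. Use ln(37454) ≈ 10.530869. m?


ln(37454) ≈ 10.530869.
eps^2 = 0.36^2 = 0.1296.
C*ln(N)/eps^2 ≈ 4*10.530869/0.1296 ≈ 325.0268.
m = ceil(325.0268) = 326.

326


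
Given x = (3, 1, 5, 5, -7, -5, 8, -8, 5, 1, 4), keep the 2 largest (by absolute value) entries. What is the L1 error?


Sorted |x_i| descending: [8, 8, 7, 5, 5, 5, 5, 4, 3, 1, 1]
Keep top 2: [8, 8]
Tail entries: [7, 5, 5, 5, 5, 4, 3, 1, 1]
L1 error = sum of tail = 36.

36


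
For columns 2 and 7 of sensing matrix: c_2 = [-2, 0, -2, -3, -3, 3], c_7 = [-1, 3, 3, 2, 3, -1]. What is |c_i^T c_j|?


Inner product: -2*-1 + 0*3 + -2*3 + -3*2 + -3*3 + 3*-1
Products: [2, 0, -6, -6, -9, -3]
Sum = -22.
|dot| = 22.

22


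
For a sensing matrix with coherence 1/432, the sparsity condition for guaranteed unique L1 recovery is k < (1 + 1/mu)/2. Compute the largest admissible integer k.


1/mu = 432.
1 + 1/mu = 433.
(1 + 1/mu)/2 = 216.5 is not an integer, so k_max = floor(216.5) = 216.

216


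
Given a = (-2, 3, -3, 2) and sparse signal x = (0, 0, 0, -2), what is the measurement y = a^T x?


Non-zero terms: ['2*-2']
Products: [-4]
y = sum = -4.

-4


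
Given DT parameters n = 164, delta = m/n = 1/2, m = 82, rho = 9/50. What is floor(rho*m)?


m = 1/2*164 = 82.
rho = 9/50.
rho*m = 9/50*82 = 14.76.
k = floor(14.76) = 14.

14


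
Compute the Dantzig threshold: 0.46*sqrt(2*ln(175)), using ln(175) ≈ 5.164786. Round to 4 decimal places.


ln(175) ≈ 5.164786.
2*ln(n) ≈ 10.329572.
sqrt(2*ln(n)) ≈ sqrt(10.329572) ≈ 3.213965.
threshold ≈ 0.46*3.213965 = 1.4784239 ≈ 1.4784.

1.4784


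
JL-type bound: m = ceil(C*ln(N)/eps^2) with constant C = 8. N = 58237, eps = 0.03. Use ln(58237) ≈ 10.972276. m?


ln(58237) ≈ 10.972276.
eps^2 = 0.03^2 = 0.0009.
C*ln(N)/eps^2 ≈ 8*10.972276/0.0009 ≈ 97531.3422.
m = ceil(97531.3422) = 97532.

97532


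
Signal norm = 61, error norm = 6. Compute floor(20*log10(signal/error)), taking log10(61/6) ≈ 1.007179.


||x||/||e|| = 61/6.
log10(61/6) ≈ 1.007179.
20*log10(||x||/||e||) ≈ 20*1.007179 = 20.14358.
floor(20.14358) = 20.

20


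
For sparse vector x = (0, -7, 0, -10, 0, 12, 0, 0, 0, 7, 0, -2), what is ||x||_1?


Non-zero entries: [(1, -7), (3, -10), (5, 12), (9, 7), (11, -2)]
Absolute values: [7, 10, 12, 7, 2]
||x||_1 = sum = 38.

38


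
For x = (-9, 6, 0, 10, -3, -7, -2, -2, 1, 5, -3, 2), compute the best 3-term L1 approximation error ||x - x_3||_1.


Sorted |x_i| descending: [10, 9, 7, 6, 5, 3, 3, 2, 2, 2, 1, 0]
Keep top 3: [10, 9, 7]
Tail entries: [6, 5, 3, 3, 2, 2, 2, 1, 0]
L1 error = sum of tail = 24.

24


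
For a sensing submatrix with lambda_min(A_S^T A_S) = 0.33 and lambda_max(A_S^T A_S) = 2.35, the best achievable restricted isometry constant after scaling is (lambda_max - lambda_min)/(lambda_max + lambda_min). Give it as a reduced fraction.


lambda_max - lambda_min = 2.35 - 0.33 = 2.02.
lambda_max + lambda_min = 2.35 + 0.33 = 2.68.
delta = 2.02/2.68 = 202/268 = 101/134.

101/134


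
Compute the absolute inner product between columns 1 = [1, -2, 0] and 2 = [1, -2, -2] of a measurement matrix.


Inner product: 1*1 + -2*-2 + 0*-2
Products: [1, 4, 0]
Sum = 5.
|dot| = 5.

5


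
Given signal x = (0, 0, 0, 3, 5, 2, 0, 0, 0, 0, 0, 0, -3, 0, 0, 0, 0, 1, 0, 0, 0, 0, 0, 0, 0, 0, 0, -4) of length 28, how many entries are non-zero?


Non-zero positions: [3, 4, 5, 12, 17, 27].
Sparsity = 6.

6


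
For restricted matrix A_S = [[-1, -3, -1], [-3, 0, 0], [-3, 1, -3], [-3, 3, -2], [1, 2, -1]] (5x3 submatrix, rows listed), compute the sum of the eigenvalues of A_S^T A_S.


Sum of eigenvalues of A_S^T A_S = trace(A_S^T A_S) = sum of squared column norms of A_S.
A_S^T A_S diagonal: [29, 23, 15].
trace = 29 + 23 + 15 = 67.

67


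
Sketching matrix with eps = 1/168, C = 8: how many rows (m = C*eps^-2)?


1/eps = 168.
(1/eps)^2 = 28224.
m = 8*28224 = 225792.

225792


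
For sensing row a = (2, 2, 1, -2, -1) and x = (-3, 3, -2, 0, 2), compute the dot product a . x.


Non-zero terms: ['2*-3', '2*3', '1*-2', '-1*2']
Products: [-6, 6, -2, -2]
y = sum = -4.

-4


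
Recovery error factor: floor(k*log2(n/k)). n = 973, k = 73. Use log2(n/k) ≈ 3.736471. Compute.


log2(n/k) = log2(973/73) ≈ 3.736471.
k*log2(n/k) ≈ 73*3.736471 = 272.762383.
floor(272.762383) = 272.

272


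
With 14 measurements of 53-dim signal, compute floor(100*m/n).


100*m/n = 100*14/53 ≈ 26.4151.
floor = 26.

26


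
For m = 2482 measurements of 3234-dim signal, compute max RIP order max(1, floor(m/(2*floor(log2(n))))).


floor(log2(3234)) = 11.
2*11 = 22.
m/(2*floor(log2(n))) = 2482/22 ≈ 112.8182.
floor = 112.
k = max(1, 112) = 112.

112


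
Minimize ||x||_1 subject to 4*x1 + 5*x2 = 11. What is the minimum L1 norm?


Axis intercepts:
  x1 = 11/4, x2 = 0: L1 = 11/4
  x1 = 0, x2 = 11/5: L1 = 11/5
x* = (0, 11/5)
||x*||_1 = 11/5.

11/5


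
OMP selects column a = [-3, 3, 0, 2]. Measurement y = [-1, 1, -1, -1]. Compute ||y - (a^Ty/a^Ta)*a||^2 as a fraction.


a^T a = 22.
a^T y = 4.
coeff = 4/22 = 2/11.
||r||^2 = 36/11.

36/11


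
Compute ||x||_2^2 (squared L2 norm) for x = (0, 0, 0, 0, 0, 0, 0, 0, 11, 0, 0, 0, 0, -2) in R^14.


Non-zero entries: [(8, 11), (13, -2)]
Squares: [121, 4]
||x||_2^2 = sum = 125.

125


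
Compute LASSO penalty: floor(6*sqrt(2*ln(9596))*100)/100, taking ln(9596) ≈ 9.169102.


ln(9596) ≈ 9.169102.
2*ln(n) ≈ 18.338204.
sqrt(2*ln(n)) ≈ sqrt(18.338204) ≈ 4.282313.
lambda ≈ 6*4.282313 = 25.693878.
floor(lambda*100)/100 = 25.69.

25.69


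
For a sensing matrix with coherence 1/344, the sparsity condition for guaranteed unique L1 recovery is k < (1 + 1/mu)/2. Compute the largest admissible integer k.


1/mu = 344.
1 + 1/mu = 345.
(1 + 1/mu)/2 = 172.5 is not an integer, so k_max = floor(172.5) = 172.

172


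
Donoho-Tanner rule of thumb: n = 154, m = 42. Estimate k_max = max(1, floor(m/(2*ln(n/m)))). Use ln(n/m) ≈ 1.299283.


n/m = 154/42 = 11/3.
ln(n/m) ≈ 1.299283.
2*ln(n/m) ≈ 2.598566.
m/(2*ln(n/m)) ≈ 42/2.598566 ≈ 16.1628.
floor = 16.
k_max = max(1, 16) = 16.

16


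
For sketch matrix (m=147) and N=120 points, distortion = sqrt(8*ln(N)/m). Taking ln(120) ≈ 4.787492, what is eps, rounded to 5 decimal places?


ln(120) ≈ 4.787492.
8*ln(N)/m ≈ 8*4.787492/147 ≈ 0.26054378.
eps = sqrt(0.26054378) ≈ 0.5104349 ≈ 0.51043.

0.51043


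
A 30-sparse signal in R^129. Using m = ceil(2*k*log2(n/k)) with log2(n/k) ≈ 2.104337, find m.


log2(n/k) = log2(129/30) ≈ 2.104337.
2*k*log2(n/k) ≈ 2*30*2.104337 = 126.26022.
m = ceil(126.26022) = 127.

127


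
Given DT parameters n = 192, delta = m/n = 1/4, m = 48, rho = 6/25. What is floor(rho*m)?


m = 1/4*192 = 48.
rho = 6/25.
rho*m = 6/25*48 = 11.52.
k = floor(11.52) = 11.

11


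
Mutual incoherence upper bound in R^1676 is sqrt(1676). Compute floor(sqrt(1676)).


40^2 = 1600 <= 1676 < 1681 = 41^2, so 40 <= sqrt(1676) < 41.
floor(sqrt(1676)) = 40.

40


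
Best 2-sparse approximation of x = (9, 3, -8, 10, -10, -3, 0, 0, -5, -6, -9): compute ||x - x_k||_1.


Sorted |x_i| descending: [10, 10, 9, 9, 8, 6, 5, 3, 3, 0, 0]
Keep top 2: [10, 10]
Tail entries: [9, 9, 8, 6, 5, 3, 3, 0, 0]
L1 error = sum of tail = 43.

43


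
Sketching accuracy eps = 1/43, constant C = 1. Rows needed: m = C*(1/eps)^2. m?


1/eps = 43.
(1/eps)^2 = 1849.
m = 1*1849 = 1849.

1849


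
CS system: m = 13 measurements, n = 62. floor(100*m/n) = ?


100*m/n = 100*13/62 ≈ 20.9677.
floor = 20.

20


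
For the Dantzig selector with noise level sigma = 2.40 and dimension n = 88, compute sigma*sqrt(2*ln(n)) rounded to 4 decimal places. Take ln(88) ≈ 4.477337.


ln(88) ≈ 4.477337.
2*ln(n) ≈ 8.954674.
sqrt(2*ln(n)) ≈ sqrt(8.954674) ≈ 2.992436.
threshold ≈ 2.40*2.992436 = 7.1818464 ≈ 7.1818.

7.1818


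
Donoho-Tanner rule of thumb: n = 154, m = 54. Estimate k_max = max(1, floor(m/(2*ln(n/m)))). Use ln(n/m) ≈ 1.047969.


n/m = 154/54 = 77/27.
ln(n/m) ≈ 1.047969.
2*ln(n/m) ≈ 2.095938.
m/(2*ln(n/m)) ≈ 54/2.095938 ≈ 25.7641.
floor = 25.
k_max = max(1, 25) = 25.

25


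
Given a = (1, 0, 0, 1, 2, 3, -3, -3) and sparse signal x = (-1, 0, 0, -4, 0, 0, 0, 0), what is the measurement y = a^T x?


Non-zero terms: ['1*-1', '1*-4']
Products: [-1, -4]
y = sum = -5.

-5


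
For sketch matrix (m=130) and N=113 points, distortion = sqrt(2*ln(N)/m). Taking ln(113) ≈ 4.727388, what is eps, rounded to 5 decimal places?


ln(113) ≈ 4.727388.
2*ln(N)/m ≈ 2*4.727388/130 ≈ 0.07272905.
eps = sqrt(0.07272905) ≈ 0.2696832 ≈ 0.26968.

0.26968


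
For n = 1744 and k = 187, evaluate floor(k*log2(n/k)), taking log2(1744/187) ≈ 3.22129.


log2(n/k) = log2(1744/187) ≈ 3.22129.
k*log2(n/k) ≈ 187*3.22129 = 602.38123.
floor(602.38123) = 602.

602


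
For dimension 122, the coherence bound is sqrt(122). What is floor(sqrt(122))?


11^2 = 121 <= 122 < 144 = 12^2, so 11 <= sqrt(122) < 12.
floor(sqrt(122)) = 11.

11


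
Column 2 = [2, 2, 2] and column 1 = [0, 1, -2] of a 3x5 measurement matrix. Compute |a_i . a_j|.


Inner product: 2*0 + 2*1 + 2*-2
Products: [0, 2, -4]
Sum = -2.
|dot| = 2.

2


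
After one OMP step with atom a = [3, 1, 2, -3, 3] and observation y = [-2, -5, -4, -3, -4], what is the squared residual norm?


a^T a = 32.
a^T y = -22.
coeff = -22/32 = -11/16.
||r||^2 = 439/8.

439/8
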